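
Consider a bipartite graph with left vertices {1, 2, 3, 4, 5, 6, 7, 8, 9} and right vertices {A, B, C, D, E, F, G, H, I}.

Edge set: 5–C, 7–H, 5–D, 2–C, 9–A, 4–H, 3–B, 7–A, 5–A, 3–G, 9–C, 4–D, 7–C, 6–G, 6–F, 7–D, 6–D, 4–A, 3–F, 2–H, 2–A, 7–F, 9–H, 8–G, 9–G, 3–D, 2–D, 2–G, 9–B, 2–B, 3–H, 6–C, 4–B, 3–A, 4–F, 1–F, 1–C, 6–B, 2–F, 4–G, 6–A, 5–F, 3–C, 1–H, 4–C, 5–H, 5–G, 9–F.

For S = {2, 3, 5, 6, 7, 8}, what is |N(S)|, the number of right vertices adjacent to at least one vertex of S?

7

The union of neighbours of {2, 3, 5, 6, 7, 8} is {A, B, C, D, F, G, H}, which has 7 elements.
Since |N(S)| = 7 ≥ |S| = 6, Hall's condition holds for this subset.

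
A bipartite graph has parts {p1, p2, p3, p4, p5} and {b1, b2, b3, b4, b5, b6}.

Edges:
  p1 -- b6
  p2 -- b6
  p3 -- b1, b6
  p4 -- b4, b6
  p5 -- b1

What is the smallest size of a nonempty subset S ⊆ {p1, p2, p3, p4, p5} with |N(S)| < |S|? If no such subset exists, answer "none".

2

Take S = {p1, p2}. Its neighbourhood is {b6}, so |N(S)| = 1 < |S| = 2.
No single vertex violates Hall's condition since each has at least one neighbour, so 2 is the minimum.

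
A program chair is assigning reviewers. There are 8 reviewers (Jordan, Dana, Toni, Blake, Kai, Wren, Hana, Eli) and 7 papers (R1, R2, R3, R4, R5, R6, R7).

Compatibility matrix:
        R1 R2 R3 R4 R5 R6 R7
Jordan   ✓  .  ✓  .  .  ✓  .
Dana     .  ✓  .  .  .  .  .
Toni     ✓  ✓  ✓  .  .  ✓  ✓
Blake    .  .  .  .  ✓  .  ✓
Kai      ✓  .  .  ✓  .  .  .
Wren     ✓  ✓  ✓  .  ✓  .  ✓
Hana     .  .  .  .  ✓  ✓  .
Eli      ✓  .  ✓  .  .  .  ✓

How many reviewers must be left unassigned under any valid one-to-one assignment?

1

One maximum matching: Jordan→R6, Dana→R2, Toni→R1, Blake→R7, Kai→R4, Wren→R3, Hana→R5.
The set {Jordan, Dana, Toni, Blake, Wren, Hana, Eli} has only 6 neighbours ({R1, R2, R3, R5, R6, R7}), so by Hall's theorem at most 7 of the 8 reviewers can be matched.
That matches 7 of the 8, leaving 1 unmatched; no matching can do better.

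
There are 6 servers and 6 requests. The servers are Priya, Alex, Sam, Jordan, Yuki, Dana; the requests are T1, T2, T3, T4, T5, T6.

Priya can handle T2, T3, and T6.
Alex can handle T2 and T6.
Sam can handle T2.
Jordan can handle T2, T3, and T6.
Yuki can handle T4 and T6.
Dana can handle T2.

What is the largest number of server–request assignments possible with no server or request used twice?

4

One maximum matching: Priya→T3, Alex→T6, Sam→T2, Yuki→T4.
The set {Priya, Alex, Sam, Jordan, Dana} has only 3 neighbours ({T2, T3, T6}), so by Hall's theorem at most 4 of the 6 servers can be matched.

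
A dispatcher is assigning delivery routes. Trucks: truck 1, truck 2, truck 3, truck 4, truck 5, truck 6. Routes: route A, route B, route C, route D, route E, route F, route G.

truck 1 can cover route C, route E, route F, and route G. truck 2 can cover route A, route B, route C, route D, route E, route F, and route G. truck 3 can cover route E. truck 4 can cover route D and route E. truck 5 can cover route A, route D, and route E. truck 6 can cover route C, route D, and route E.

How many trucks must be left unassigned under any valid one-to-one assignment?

A valid assignment of size 6: truck 1→route F, truck 2→route G, truck 3→route E, truck 4→route D, truck 5→route A, truck 6→route C.
All 6 trucks are matched, so no larger matching exists.
That matches 6 of the 6, leaving 0 unmatched; no matching can do better.

0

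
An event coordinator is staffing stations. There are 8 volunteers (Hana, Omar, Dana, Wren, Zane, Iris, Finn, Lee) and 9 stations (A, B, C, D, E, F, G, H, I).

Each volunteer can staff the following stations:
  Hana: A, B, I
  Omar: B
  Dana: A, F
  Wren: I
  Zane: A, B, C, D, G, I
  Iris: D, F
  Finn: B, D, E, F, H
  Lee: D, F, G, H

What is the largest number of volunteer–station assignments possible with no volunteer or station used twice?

8

A valid assignment of size 8: Hana–A, Omar–B, Dana–F, Wren–I, Zane–G, Iris–D, Finn–E, Lee–H.
All 8 volunteers are matched, so no larger matching exists.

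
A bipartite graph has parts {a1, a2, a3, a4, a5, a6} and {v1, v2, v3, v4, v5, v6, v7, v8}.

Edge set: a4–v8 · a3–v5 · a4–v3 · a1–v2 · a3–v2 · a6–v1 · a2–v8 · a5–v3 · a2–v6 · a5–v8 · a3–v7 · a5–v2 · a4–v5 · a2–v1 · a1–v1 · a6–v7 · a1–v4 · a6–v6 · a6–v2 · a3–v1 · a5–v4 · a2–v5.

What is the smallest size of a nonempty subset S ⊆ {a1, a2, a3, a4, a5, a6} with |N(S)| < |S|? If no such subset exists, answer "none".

none

A matching saturating every left vertex exists, for instance a1→v1, a2→v6, a3→v7, a4→v8, a5→v4, a6→v2.
By Hall's marriage theorem, this means |N(S)| ≥ |S| for every subset S, so no violating subset exists.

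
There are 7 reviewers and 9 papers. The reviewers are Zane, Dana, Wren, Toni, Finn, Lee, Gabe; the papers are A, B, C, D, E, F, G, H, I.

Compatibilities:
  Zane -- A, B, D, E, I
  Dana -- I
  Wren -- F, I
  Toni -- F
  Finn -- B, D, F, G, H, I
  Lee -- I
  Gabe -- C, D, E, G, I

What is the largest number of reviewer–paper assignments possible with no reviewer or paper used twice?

A valid assignment of size 5: Zane–A, Dana–I, Wren–F, Finn–H, Gabe–G.
The set {Dana, Wren, Toni, Lee} has only 2 neighbours ({F, I}), so by Hall's theorem at most 5 of the 7 reviewers can be matched.

5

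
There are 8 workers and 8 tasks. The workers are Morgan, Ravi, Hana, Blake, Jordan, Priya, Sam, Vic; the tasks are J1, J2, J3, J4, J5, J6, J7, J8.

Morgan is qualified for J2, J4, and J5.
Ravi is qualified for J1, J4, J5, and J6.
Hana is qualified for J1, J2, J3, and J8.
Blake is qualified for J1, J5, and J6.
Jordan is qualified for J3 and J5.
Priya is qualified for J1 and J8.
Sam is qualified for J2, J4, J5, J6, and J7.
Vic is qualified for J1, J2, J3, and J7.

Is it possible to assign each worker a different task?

One maximum matching: Morgan-J4, Ravi-J6, Hana-J2, Blake-J1, Jordan-J5, Priya-J8, Sam-J7, Vic-J3.
Every worker is matched, so this is a perfect matching.

Yes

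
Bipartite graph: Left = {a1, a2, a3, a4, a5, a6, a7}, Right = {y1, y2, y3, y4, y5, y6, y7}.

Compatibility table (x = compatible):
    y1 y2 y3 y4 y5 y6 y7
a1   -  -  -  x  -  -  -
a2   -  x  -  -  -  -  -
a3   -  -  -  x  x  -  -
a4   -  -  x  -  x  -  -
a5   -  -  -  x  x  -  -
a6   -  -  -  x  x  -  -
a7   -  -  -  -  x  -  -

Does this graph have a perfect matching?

No

The set {a1, a3, a5, a6, a7} has only 2 neighbours ({y4, y5}), so by Hall's theorem at most 4 of the 7 left vertices can be matched.
Hence no matching covers every left vertex.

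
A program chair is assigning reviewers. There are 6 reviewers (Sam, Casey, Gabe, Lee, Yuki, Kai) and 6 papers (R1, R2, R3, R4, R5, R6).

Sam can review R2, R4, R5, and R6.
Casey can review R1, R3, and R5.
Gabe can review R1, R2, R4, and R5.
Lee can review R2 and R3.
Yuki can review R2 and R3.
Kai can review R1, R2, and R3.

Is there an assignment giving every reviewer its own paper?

Yes

One maximum matching: Sam→R6, Casey→R5, Gabe→R4, Lee→R2, Yuki→R3, Kai→R1.
Every reviewer is matched, so this is a perfect matching.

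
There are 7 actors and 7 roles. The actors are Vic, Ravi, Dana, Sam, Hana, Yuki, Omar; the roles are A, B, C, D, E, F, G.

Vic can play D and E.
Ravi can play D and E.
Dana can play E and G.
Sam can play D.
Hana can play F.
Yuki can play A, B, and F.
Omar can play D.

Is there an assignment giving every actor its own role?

The set {Vic, Ravi, Sam, Omar} has only 2 neighbours ({D, E}), so by Hall's theorem at most 5 of the 7 actors can be matched.
Hence no matching covers every actor.

No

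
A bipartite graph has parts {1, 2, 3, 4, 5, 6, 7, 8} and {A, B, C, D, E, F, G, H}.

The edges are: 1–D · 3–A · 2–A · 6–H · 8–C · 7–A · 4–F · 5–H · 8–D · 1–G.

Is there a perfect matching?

No

The set {2, 3, 5, 6, 7} has only 2 neighbours ({A, H}), so by Hall's theorem at most 5 of the 8 left vertices can be matched.
Hence no matching covers every left vertex.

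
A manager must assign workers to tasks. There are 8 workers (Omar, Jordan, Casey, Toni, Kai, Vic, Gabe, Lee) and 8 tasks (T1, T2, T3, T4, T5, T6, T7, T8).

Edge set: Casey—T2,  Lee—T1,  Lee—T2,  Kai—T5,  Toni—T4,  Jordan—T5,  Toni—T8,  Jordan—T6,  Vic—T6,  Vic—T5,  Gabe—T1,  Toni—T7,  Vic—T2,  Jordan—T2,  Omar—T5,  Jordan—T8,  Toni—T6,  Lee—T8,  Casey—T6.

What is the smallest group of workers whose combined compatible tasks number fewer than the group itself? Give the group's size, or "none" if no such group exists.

2

Take S = {Omar, Kai}. Its neighbourhood is {T5}, so |N(S)| = 1 < |S| = 2.
No single vertex violates Hall's condition since each has at least one neighbour, so 2 is the minimum.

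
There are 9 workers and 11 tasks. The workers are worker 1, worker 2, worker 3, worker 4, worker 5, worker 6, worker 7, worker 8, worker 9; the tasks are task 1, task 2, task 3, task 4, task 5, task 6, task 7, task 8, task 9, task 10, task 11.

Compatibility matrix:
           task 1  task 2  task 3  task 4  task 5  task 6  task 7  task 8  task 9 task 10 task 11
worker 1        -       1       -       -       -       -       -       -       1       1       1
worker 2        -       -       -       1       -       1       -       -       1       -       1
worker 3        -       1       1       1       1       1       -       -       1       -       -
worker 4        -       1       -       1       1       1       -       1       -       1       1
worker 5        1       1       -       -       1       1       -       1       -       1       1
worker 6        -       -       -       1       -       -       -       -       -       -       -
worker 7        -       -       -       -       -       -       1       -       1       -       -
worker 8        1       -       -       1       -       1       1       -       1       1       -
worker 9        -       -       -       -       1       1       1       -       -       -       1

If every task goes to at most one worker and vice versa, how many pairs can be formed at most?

For example, pair worker 1–task 2, worker 2–task 6, worker 3–task 5, worker 4–task 11, worker 5–task 8, worker 6–task 4, worker 7–task 9, worker 8–task 1, worker 9–task 7.
This saturates every worker, so 9 is the maximum.

9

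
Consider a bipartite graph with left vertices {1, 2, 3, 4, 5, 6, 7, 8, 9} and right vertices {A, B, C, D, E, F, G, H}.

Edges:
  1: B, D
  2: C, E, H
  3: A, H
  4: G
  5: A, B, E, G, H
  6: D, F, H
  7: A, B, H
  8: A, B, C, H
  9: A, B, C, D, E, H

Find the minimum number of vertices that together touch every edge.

{6, A, B, C, D, E, G, H} is a vertex cover of size 8: every edge has an endpoint in this set.
No smaller cover exists because 1–D, 2–C, 3–A, 4–G, 5–E, 6–F, 7–H, 8–B is a matching of size 8, and a cover must include an endpoint of each of these disjoint edges (König's theorem).

8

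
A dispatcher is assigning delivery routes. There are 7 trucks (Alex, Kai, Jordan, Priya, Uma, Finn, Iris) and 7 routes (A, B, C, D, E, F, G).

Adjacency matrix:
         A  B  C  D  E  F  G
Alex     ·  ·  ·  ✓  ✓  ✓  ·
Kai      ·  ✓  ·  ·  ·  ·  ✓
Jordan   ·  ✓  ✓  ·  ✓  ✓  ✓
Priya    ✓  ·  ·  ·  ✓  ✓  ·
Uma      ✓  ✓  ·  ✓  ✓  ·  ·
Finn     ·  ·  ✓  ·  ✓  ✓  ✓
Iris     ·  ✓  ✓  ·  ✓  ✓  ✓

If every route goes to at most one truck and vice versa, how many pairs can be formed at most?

One maximum matching: Alex→F, Kai→B, Jordan→E, Priya→A, Uma→D, Finn→C, Iris→G.
All 7 trucks are matched, so no larger matching exists.

7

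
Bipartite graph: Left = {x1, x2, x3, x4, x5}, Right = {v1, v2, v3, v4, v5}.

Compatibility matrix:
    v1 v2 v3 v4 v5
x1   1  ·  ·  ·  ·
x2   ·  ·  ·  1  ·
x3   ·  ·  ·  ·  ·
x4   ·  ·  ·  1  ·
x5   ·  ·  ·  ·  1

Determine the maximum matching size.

3

A valid assignment of size 3: x1–v1, x2–v4, x5–v5.
The set {x2, x3, x4} has only 1 neighbour ({v4}), so by Hall's theorem at most 3 of the 5 left vertices can be matched.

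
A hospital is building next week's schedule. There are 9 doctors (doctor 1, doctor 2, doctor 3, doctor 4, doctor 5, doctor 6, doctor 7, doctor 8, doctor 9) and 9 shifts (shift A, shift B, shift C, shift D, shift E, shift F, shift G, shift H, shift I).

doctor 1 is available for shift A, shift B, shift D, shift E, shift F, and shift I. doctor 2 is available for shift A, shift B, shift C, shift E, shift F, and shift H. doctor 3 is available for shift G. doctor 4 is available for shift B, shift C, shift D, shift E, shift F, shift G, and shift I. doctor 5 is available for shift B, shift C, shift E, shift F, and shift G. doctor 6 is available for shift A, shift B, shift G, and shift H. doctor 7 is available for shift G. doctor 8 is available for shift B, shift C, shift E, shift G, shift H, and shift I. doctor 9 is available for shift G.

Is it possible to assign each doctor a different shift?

No

The set {doctor 3, doctor 7, doctor 9} has only 1 neighbour ({shift G}), so by Hall's theorem at most 7 of the 9 doctors can be matched.
Hence no matching covers every doctor.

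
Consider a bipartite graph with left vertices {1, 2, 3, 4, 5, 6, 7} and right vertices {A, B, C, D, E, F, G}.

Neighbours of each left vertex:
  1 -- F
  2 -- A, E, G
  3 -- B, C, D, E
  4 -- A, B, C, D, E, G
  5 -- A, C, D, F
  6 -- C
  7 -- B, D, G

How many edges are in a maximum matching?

7

A valid assignment of size 7: 1–F, 2–G, 3–E, 4–A, 5–D, 6–C, 7–B.
This saturates every left vertex, so 7 is the maximum.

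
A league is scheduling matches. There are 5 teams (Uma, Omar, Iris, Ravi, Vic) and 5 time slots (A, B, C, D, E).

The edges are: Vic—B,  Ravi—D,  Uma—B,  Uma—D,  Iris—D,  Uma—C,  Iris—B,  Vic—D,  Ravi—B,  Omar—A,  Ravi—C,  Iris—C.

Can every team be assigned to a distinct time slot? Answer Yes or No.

No

The set {Uma, Iris, Ravi, Vic} has only 3 neighbours ({B, C, D}), so by Hall's theorem at most 4 of the 5 teams can be matched.
Hence no matching covers every team.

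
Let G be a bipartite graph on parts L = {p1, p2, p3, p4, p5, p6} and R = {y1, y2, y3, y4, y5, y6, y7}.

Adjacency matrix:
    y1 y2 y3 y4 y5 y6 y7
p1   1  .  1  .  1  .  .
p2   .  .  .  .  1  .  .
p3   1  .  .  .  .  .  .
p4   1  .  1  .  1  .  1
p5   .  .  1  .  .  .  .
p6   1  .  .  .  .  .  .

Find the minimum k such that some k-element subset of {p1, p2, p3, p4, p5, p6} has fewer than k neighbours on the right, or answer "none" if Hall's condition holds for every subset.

2

Take S = {p3, p6}. Its neighbourhood is {y1}, so |N(S)| = 1 < |S| = 2.
No single vertex violates Hall's condition since each has at least one neighbour, so 2 is the minimum.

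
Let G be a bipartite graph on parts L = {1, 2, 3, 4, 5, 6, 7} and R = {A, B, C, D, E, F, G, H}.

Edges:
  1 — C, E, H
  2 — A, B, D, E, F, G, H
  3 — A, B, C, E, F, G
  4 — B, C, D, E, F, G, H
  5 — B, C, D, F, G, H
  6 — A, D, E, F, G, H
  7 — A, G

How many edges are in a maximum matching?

7

A valid assignment of size 7: 1→C, 2→E, 3→F, 4→H, 5→B, 6→A, 7→G.
All 7 left vertices are matched, so no larger matching exists.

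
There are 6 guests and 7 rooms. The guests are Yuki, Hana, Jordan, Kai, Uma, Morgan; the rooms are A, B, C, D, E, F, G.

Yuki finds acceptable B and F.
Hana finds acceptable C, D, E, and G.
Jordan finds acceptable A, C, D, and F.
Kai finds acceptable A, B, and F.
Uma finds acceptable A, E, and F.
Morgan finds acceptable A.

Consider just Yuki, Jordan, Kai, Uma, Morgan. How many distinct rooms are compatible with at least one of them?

6

The union of neighbours of {Yuki, Jordan, Kai, Uma, Morgan} is {A, B, C, D, E, F}, which has 6 elements.
Since |N(S)| = 6 ≥ |S| = 5, Hall's condition holds for this subset.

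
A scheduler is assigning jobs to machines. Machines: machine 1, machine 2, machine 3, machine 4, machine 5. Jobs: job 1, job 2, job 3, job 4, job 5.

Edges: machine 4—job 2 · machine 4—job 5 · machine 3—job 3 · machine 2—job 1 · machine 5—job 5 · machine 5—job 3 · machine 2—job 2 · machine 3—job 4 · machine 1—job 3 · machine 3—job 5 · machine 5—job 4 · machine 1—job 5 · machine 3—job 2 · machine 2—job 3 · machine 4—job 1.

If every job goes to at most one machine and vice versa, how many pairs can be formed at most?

5

A valid assignment of size 5: machine 1→job 5, machine 2→job 1, machine 3→job 4, machine 4→job 2, machine 5→job 3.
All 5 machines are matched, so no larger matching exists.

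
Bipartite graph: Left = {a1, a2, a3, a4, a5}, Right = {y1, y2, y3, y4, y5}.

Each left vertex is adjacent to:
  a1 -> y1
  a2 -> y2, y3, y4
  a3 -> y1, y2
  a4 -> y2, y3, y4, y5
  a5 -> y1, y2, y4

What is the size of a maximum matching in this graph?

5

One maximum matching: a1→y1, a2→y3, a3→y2, a4→y5, a5→y4.
This saturates every left vertex, so 5 is the maximum.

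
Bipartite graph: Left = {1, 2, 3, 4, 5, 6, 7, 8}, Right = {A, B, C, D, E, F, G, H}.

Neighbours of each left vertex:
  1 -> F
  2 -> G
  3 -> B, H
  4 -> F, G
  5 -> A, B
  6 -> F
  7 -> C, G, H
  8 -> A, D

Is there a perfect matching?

No

The set {1, 2, 4, 6} has only 2 neighbours ({F, G}), so by Hall's theorem at most 6 of the 8 left vertices can be matched.
Hence no matching covers every left vertex.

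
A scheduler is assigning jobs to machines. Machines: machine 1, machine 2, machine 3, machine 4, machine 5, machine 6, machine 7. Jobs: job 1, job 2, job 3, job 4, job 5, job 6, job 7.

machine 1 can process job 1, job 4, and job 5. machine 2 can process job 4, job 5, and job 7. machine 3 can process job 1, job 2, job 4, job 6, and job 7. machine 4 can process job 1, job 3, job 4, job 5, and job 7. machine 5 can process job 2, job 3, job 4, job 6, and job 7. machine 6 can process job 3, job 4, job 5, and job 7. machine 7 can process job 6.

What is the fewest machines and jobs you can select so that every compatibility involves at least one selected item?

A maximum matching has 7 edges (e.g. machine 1–job 1, machine 2–job 4, machine 3–job 7, machine 4–job 5, machine 5–job 2, machine 6–job 3, machine 7–job 6).
By König's theorem the minimum vertex cover has the same size. One such cover is {machine 1, machine 2, machine 3, machine 4, machine 5, machine 6, machine 7}.

7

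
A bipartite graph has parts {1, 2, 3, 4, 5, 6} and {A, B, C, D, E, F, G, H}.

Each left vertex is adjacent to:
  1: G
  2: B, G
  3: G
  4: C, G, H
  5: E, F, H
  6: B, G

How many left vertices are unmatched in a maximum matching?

One maximum matching: 1→G, 2→B, 4→C, 5→H.
The set {1, 2, 3, 6} has only 2 neighbours ({B, G}), so by Hall's theorem at most 4 of the 6 left vertices can be matched.
That matches 4 of the 6, leaving 2 unmatched; no matching can do better.

2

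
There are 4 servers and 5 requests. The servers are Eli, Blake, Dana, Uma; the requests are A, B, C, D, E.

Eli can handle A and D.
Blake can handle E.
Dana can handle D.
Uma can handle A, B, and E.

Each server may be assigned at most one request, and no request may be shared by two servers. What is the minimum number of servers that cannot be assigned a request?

A valid assignment of size 4: Eli→A, Blake→E, Dana→D, Uma→B.
This saturates every server, so 4 is the maximum.
That matches 4 of the 4, leaving 0 unmatched; no matching can do better.

0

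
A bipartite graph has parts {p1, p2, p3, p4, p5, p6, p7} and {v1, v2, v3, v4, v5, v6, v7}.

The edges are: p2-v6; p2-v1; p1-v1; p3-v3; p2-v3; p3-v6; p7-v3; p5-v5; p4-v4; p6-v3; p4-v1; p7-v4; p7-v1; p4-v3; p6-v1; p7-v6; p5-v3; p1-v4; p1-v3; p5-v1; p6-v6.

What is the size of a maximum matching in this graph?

5

For example, pair p1→v4, p2→v6, p3→v3, p4→v1, p5→v5.
The set {p1, p2, p3, p4, p6, p7} has only 4 neighbours ({v1, v3, v4, v6}), so by Hall's theorem at most 5 of the 7 left vertices can be matched.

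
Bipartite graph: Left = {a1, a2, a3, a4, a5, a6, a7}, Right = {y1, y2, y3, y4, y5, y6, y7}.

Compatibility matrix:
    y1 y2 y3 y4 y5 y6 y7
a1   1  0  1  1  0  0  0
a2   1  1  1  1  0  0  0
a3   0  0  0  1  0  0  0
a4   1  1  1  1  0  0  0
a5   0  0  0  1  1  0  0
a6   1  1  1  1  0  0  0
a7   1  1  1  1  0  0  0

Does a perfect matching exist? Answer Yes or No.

No

The set {a1, a2, a3, a4, a6, a7} has only 4 neighbours ({y1, y2, y3, y4}), so by Hall's theorem at most 5 of the 7 left vertices can be matched.
Hence no matching covers every left vertex.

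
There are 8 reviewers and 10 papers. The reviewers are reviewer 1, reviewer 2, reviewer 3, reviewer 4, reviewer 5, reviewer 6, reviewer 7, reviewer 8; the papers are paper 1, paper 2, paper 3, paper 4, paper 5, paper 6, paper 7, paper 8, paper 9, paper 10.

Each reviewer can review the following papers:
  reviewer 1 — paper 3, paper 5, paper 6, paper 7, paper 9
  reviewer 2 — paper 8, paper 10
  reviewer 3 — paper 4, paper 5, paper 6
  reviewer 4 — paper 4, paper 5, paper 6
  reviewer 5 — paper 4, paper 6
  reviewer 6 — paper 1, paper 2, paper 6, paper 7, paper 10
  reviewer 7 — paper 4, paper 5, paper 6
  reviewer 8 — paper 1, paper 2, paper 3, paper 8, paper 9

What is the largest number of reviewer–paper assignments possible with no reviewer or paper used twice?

7

A valid assignment of size 7: reviewer 1→paper 3, reviewer 2→paper 8, reviewer 3→paper 5, reviewer 4→paper 6, reviewer 5→paper 4, reviewer 6→paper 10, reviewer 8→paper 2.
The set {reviewer 3, reviewer 4, reviewer 5, reviewer 7} has only 3 neighbours ({paper 4, paper 5, paper 6}), so by Hall's theorem at most 7 of the 8 reviewers can be matched.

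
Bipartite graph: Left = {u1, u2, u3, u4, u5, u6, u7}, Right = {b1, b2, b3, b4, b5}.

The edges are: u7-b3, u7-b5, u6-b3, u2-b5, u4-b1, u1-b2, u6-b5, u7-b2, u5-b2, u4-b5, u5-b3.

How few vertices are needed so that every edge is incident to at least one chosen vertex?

{u4, b2, b3, b5} is a vertex cover of size 4: every edge has an endpoint in this set.
No smaller cover exists because u1–b2, u2–b5, u4–b1, u5–b3 is a matching of size 4, and a cover must include an endpoint of each of these disjoint edges (König's theorem).

4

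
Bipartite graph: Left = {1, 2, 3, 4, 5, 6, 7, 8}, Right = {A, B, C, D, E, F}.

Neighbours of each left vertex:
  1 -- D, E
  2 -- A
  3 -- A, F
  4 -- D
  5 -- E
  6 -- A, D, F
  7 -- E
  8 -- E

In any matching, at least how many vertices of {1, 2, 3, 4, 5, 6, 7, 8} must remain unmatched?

For example, pair 1–E, 2–A, 3–F, 4–D.
The set {1, 2, 3, 4, 5, 6, 7, 8} has only 4 neighbours ({A, D, E, F}), so by Hall's theorem at most 4 of the 8 left vertices can be matched.
That matches 4 of the 8, leaving 4 unmatched; no matching can do better.

4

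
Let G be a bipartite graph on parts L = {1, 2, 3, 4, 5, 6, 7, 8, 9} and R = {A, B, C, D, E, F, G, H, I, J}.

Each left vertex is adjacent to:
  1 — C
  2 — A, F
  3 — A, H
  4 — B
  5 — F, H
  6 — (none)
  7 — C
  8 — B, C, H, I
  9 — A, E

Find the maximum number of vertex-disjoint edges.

7

A valid assignment of size 7: 1-C, 2-A, 3-H, 4-B, 5-F, 8-I, 9-E.
The set {1, 6, 7} has only 1 neighbour ({C}), so by Hall's theorem at most 7 of the 9 left vertices can be matched.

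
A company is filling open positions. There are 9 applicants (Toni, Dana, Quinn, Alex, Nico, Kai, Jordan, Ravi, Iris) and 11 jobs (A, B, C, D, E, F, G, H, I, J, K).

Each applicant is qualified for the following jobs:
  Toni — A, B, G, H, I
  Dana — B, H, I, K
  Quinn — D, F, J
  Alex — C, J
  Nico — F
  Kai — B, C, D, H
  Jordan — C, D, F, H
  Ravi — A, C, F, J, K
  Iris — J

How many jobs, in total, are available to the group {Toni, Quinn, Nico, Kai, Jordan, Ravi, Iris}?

10

The union of neighbours of {Toni, Quinn, Nico, Kai, Jordan, Ravi, Iris} is {A, B, C, D, F, G, H, I, J, K}, which has 10 elements.
Since |N(S)| = 10 ≥ |S| = 7, Hall's condition holds for this subset.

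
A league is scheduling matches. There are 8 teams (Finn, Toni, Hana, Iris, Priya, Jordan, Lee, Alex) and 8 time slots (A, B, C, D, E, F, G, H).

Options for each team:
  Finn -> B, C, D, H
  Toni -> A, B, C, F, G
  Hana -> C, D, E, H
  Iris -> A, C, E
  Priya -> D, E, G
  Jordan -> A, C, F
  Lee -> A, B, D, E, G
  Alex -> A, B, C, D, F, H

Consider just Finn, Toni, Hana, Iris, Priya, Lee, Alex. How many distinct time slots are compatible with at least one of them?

8

The union of neighbours of {Finn, Toni, Hana, Iris, Priya, Lee, Alex} is {A, B, C, D, E, F, G, H}, which has 8 elements.
Since |N(S)| = 8 ≥ |S| = 7, Hall's condition holds for this subset.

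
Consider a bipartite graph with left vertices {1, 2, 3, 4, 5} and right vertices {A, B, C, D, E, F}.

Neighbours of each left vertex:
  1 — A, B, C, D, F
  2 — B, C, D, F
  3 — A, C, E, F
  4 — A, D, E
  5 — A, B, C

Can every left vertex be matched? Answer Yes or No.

Yes

One maximum matching: 1–A, 2–F, 3–C, 4–E, 5–B.
Every left vertex is matched, so this matching saturates all of them.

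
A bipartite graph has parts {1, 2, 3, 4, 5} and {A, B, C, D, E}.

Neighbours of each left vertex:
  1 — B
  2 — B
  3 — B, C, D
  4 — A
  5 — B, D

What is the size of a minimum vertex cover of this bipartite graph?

4

A maximum matching has 4 edges (e.g. 1–B, 3–C, 4–A, 5–D).
By König's theorem the minimum vertex cover has the same size. One such cover is {3, 4, 5, B}.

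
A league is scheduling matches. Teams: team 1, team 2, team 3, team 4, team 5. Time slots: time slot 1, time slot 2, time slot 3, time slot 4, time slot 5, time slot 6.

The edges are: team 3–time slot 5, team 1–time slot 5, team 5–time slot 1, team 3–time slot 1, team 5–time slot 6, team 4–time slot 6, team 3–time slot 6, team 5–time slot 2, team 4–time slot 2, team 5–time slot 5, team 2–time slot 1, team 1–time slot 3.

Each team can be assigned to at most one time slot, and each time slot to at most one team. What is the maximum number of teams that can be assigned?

5

For example, pair team 1-time slot 3, team 2-time slot 1, team 3-time slot 5, team 4-time slot 6, team 5-time slot 2.
All 5 teams are matched, so no larger matching exists.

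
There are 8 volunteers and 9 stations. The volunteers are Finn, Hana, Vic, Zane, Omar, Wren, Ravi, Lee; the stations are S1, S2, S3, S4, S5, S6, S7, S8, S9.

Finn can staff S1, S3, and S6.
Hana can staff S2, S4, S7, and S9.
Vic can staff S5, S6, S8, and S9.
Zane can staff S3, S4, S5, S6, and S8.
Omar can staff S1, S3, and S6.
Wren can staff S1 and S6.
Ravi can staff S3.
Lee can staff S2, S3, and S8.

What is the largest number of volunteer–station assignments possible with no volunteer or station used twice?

For example, pair Finn→S1, Hana→S4, Vic→S9, Zane→S8, Omar→S3, Wren→S6, Lee→S2.
The set {Finn, Omar, Wren, Ravi} has only 3 neighbours ({S1, S3, S6}), so by Hall's theorem at most 7 of the 8 volunteers can be matched.

7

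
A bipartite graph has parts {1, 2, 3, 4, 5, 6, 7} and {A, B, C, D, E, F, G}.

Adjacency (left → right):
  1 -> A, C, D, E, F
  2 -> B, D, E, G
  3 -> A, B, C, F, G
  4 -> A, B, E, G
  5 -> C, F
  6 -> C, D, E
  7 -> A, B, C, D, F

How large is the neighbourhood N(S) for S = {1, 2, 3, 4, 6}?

The union of neighbours of {1, 2, 3, 4, 6} is {A, B, C, D, E, F, G}, which has 7 elements.
Since |N(S)| = 7 ≥ |S| = 5, Hall's condition holds for this subset.

7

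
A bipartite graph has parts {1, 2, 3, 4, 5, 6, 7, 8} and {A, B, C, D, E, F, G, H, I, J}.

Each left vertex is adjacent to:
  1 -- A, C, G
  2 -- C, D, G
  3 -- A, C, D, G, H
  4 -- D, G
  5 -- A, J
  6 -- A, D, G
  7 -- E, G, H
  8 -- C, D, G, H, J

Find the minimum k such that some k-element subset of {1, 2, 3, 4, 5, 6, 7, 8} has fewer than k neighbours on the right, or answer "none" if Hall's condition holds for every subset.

Take S = {1, 2, 3, 4, 5, 6, 8}. Its neighbourhood is {A, C, D, G, H, J}, so |N(S)| = 6 < |S| = 7.
Every subset of size less than 7 has at least as many neighbours as members, so 7 is the minimum.

7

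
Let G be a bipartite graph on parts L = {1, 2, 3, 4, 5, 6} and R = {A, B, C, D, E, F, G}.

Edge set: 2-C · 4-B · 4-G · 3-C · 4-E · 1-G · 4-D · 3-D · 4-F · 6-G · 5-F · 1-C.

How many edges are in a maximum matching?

For example, pair 1→G, 2→C, 3→D, 4→E, 5→F.
The set {1, 2, 6} has only 2 neighbours ({C, G}), so by Hall's theorem at most 5 of the 6 left vertices can be matched.

5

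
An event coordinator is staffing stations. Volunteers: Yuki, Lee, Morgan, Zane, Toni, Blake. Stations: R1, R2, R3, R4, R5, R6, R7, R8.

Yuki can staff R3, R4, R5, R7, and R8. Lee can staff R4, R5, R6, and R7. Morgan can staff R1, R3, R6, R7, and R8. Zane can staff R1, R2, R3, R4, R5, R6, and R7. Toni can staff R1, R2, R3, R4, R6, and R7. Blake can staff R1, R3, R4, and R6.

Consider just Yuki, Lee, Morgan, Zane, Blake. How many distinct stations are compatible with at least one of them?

8

The union of neighbours of {Yuki, Lee, Morgan, Zane, Blake} is {R1, R2, R3, R4, R5, R6, R7, R8}, which has 8 elements.
Since |N(S)| = 8 ≥ |S| = 5, Hall's condition holds for this subset.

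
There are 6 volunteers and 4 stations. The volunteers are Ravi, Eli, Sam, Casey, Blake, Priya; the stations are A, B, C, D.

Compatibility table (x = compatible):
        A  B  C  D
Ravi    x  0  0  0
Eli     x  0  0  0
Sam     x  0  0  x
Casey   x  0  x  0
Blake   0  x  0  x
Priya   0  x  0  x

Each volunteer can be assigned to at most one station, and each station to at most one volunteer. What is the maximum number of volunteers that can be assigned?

One maximum matching: Ravi→A, Sam→D, Casey→C, Blake→B.
The set {Ravi, Eli, Sam, Blake, Priya} has only 3 neighbours ({A, B, D}), so by Hall's theorem at most 4 of the 6 volunteers can be matched.

4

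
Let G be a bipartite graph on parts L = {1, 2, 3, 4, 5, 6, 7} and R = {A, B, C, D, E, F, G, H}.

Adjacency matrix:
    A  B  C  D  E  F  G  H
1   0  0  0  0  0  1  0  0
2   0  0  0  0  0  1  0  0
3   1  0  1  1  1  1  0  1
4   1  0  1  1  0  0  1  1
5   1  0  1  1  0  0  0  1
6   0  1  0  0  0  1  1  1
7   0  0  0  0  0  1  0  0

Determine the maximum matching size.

5

One maximum matching: 1-F, 3-A, 4-G, 5-C, 6-B.
The set {1, 2, 7} has only 1 neighbour ({F}), so by Hall's theorem at most 5 of the 7 left vertices can be matched.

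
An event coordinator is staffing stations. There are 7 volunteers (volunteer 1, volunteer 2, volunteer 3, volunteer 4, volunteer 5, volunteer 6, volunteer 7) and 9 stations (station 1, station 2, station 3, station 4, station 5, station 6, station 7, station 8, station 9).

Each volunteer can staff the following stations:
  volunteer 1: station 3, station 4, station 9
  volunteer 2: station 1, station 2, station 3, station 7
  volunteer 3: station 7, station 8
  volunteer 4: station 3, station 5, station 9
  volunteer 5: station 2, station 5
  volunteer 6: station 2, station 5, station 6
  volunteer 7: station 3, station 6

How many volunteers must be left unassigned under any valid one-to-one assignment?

A valid assignment of size 7: volunteer 1-station 4, volunteer 2-station 1, volunteer 3-station 8, volunteer 4-station 5, volunteer 5-station 2, volunteer 6-station 6, volunteer 7-station 3.
This saturates every volunteer, so 7 is the maximum.
That matches 7 of the 7, leaving 0 unmatched; no matching can do better.

0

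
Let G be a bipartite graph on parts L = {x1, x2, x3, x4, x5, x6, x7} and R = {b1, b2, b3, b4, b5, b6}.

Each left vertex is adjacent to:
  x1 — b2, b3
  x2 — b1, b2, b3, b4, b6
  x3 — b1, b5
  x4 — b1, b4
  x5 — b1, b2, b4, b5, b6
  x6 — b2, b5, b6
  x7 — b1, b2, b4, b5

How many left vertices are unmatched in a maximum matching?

1

One maximum matching: x1-b3, x2-b2, x3-b1, x4-b4, x5-b6, x6-b5.
The set {x1, x2, x3, x4, x5, x6, x7} has only 6 neighbours ({b1, b2, b3, b4, b5, b6}), so by Hall's theorem at most 6 of the 7 left vertices can be matched.
That matches 6 of the 7, leaving 1 unmatched; no matching can do better.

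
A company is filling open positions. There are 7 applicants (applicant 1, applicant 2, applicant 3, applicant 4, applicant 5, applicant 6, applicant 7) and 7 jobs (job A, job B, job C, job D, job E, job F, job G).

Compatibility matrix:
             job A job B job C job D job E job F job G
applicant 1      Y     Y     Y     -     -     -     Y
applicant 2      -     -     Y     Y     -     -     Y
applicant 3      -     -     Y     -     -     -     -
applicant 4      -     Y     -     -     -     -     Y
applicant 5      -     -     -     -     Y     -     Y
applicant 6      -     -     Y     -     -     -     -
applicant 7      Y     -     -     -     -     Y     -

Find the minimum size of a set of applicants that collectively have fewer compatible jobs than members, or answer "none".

Take S = {applicant 3, applicant 6}. Its neighbourhood is {job C}, so |N(S)| = 1 < |S| = 2.
No single vertex violates Hall's condition since each has at least one neighbour, so 2 is the minimum.

2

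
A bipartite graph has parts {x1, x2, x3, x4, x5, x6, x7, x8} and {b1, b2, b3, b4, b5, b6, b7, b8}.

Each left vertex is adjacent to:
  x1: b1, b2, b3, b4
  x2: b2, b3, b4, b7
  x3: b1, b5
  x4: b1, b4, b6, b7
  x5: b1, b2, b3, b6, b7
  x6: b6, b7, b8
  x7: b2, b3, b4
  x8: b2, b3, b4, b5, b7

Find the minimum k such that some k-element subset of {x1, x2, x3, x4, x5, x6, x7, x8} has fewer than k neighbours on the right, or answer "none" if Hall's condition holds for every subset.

A matching saturating every left vertex exists, for instance x1→b2, x2→b3, x3→b5, x4→b6, x5→b1, x6→b8, x7→b4, x8→b7.
By Hall's marriage theorem, this means |N(S)| ≥ |S| for every subset S, so no violating subset exists.

none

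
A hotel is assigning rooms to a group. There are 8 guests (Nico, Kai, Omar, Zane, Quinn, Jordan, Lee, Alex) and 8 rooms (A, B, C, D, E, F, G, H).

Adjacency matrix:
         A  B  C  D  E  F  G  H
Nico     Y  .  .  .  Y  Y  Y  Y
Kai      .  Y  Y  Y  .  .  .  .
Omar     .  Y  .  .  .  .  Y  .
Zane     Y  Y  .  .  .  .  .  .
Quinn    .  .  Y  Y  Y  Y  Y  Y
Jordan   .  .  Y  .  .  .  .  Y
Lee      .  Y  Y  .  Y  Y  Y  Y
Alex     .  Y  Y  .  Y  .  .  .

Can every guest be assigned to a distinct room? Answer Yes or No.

Yes

One maximum matching: Nico-H, Kai-D, Omar-G, Zane-A, Quinn-F, Jordan-C, Lee-E, Alex-B.
Every guest is matched, so this is a perfect matching.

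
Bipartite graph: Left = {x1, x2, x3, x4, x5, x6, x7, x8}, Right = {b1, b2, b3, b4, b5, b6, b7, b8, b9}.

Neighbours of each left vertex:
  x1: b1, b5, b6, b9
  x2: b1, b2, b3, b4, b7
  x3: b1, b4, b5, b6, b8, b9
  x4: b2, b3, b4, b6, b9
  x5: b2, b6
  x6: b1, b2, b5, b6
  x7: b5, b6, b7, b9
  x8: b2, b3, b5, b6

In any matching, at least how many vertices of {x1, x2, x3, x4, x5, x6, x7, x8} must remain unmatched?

0

A valid assignment of size 8: x1–b9, x2–b7, x3–b1, x4–b4, x5–b2, x6–b6, x7–b5, x8–b3.
All 8 left vertices are matched, so no larger matching exists.
That matches 8 of the 8, leaving 0 unmatched; no matching can do better.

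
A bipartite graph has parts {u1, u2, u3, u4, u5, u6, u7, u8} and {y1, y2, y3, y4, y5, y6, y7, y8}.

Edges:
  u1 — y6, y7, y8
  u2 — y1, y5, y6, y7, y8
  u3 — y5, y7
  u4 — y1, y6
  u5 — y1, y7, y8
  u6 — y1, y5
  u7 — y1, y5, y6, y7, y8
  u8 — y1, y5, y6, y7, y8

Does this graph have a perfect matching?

No

The set {u1, u2, u3, u4, u5, u6, u7, u8} has only 5 neighbours ({y1, y5, y6, y7, y8}), so by Hall's theorem at most 5 of the 8 left vertices can be matched.
Hence no matching covers every left vertex.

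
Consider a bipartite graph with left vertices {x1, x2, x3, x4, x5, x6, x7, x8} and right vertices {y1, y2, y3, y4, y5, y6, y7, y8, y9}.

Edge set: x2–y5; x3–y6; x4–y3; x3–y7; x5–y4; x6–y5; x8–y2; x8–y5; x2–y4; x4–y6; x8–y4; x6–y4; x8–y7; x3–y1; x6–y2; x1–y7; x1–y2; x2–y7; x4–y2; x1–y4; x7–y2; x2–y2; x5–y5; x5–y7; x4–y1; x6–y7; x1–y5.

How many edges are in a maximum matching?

6

A valid assignment of size 6: x1→y5, x2→y2, x3→y1, x4→y3, x5→y4, x6→y7.
The set {x1, x2, x5, x6, x7, x8} has only 4 neighbours ({y2, y4, y5, y7}), so by Hall's theorem at most 6 of the 8 left vertices can be matched.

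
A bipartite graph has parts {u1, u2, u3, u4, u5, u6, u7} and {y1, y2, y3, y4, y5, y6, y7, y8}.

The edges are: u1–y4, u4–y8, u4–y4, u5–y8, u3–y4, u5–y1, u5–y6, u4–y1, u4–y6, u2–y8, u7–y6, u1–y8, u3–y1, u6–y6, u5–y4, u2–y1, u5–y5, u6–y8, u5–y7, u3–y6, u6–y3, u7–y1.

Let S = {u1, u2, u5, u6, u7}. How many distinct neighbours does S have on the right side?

The union of neighbours of {u1, u2, u5, u6, u7} is {y1, y3, y4, y5, y6, y7, y8}, which has 7 elements.
Since |N(S)| = 7 ≥ |S| = 5, Hall's condition holds for this subset.

7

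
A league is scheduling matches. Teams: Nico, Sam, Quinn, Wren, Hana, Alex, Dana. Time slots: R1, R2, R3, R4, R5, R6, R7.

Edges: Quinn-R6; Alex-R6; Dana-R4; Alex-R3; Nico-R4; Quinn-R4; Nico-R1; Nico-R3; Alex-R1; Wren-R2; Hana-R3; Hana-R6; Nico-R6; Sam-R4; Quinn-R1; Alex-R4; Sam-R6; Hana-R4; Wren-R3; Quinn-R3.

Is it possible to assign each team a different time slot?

The set {Nico, Sam, Quinn, Hana, Alex, Dana} has only 4 neighbours ({R1, R3, R4, R6}), so by Hall's theorem at most 5 of the 7 teams can be matched.
Hence no matching covers every team.

No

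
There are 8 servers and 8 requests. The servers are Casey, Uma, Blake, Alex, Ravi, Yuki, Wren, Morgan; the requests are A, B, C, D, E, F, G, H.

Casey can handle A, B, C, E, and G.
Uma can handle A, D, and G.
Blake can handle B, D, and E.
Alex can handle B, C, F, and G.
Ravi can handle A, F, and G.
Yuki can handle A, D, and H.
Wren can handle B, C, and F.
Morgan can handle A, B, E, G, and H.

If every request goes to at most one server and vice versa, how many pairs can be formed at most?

8

A valid assignment of size 8: Casey–A, Uma–D, Blake–E, Alex–B, Ravi–F, Yuki–H, Wren–C, Morgan–G.
This saturates every server, so 8 is the maximum.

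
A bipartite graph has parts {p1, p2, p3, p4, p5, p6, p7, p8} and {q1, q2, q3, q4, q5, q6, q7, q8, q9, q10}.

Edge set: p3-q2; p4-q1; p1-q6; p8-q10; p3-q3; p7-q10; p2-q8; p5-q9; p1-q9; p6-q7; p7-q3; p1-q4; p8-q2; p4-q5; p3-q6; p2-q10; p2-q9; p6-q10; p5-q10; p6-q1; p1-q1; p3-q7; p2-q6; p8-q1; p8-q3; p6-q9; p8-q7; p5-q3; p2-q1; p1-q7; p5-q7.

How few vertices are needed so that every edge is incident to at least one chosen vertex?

{p1, p2, p3, p4, p5, p6, p7, p8} is a vertex cover of size 8: every edge has an endpoint in this set.
No smaller cover exists because p1–q6, p2–q1, p3–q2, p4–q5, p5–q10, p6–q9, p7–q3, p8–q7 is a matching of size 8, and a cover must include an endpoint of each of these disjoint edges (König's theorem).

8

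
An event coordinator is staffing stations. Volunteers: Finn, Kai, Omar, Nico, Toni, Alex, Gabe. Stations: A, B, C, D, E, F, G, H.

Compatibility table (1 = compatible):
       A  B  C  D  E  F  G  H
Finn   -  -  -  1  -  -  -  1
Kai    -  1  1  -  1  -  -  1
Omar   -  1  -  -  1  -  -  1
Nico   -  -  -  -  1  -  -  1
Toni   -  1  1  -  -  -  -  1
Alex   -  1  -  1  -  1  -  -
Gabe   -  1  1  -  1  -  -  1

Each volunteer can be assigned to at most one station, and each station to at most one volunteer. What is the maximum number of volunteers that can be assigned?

6

A valid assignment of size 6: Finn–D, Kai–C, Omar–H, Nico–E, Toni–B, Alex–F.
The set {Kai, Omar, Nico, Toni, Gabe} has only 4 neighbours ({B, C, E, H}), so by Hall's theorem at most 6 of the 7 volunteers can be matched.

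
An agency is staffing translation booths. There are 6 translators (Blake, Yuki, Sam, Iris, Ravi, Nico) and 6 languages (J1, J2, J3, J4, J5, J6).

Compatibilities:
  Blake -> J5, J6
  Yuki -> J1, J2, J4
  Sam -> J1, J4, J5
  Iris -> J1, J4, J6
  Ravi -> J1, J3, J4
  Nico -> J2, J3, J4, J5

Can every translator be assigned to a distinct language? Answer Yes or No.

Yes

A valid assignment of size 6: Blake-J6, Yuki-J2, Sam-J5, Iris-J4, Ravi-J1, Nico-J3.
Every translator is matched, so this is a perfect matching.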